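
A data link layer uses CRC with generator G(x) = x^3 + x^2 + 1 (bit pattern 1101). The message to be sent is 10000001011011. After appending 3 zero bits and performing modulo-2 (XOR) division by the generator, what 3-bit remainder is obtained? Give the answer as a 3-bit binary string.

101

Append 3 zeros: 10000001011011000. Divide by 1101 (XOR where the leading bit is 1):
  pos 0: 1000 XOR 1101 = 0101
  pos 1: 1010 XOR 1101 = 0111
  pos 2: 1110 XOR 1101 = 0011
  pos 4: 1101 XOR 1101 = 0000
  pos 9: 1101 XOR 1101 = 0000
  pos 13: 1000 XOR 1101 = 0101
Remainder (last 3 bits) = 101. This is the CRC / FCS.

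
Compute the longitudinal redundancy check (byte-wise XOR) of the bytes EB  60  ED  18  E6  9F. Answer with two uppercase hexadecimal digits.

07

XOR the bytes together:
  start with 0xEB
  0xEB ⊕ 0x60 = 0x8B
  0x8B ⊕ 0xED = 0x66
  0x66 ⊕ 0x18 = 0x7E
  0x7E ⊕ 0xE6 = 0x98
  0x98 ⊕ 0x9F = 0x07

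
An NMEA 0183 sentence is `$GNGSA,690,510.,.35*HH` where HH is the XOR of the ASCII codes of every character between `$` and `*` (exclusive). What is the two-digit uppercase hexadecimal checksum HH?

XOR the ASCII codes of the payload characters:
  'G' = 0x47 → acc = 0x47
  'N' = 0x4E → acc = 0x09
  'G' = 0x47 → acc = 0x4E
  'S' = 0x53 → acc = 0x1D
  'A' = 0x41 → acc = 0x5C
  ',' = 0x2C → acc = 0x70
  '6' = 0x36 → acc = 0x46
  '9' = 0x39 → acc = 0x7F
  '0' = 0x30 → acc = 0x4F
  ',' = 0x2C → acc = 0x63
  '5' = 0x35 → acc = 0x56
  '1' = 0x31 → acc = 0x67
  '0' = 0x30 → acc = 0x57
  '.' = 0x2E → acc = 0x79
  ',' = 0x2C → acc = 0x55
  '.' = 0x2E → acc = 0x7B
  '3' = 0x33 → acc = 0x48
  '5' = 0x35 → acc = 0x7D
Checksum = 0x7D.

7D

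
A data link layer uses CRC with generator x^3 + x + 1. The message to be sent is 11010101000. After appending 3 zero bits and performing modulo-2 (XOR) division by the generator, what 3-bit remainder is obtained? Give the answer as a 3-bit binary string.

Append 3 zeros: 11010101000000. Divide by 1011 (XOR where the leading bit is 1):
  pos 0: 1101 XOR 1011 = 0110
  pos 1: 1100 XOR 1011 = 0111
  pos 2: 1111 XOR 1011 = 0100
  pos 3: 1000 XOR 1011 = 0011
  pos 5: 1110 XOR 1011 = 0101
  pos 6: 1010 XOR 1011 = 0001
  pos 9: 1000 XOR 1011 = 0011
Remainder (last 3 bits) = 110. This is the CRC / FCS.

110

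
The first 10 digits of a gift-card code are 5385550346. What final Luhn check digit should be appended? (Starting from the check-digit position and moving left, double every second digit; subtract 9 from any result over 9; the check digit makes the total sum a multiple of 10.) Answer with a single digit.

Partial digits right→left: 6 4 3 0 5 5 5 8 3 5
Double every second digit counting from the check-digit position (so the 1st, 3rd, 5th, ... of the partial from the right).
  doubled (with −9 where >9): 3 6 1 1 6 → sum 17
  kept as-is: 4 0 5 8 5 → sum 22
Total = 17 + 22 = 39.
Check digit = (10 − (39 mod 10)) mod 10 = 1.

1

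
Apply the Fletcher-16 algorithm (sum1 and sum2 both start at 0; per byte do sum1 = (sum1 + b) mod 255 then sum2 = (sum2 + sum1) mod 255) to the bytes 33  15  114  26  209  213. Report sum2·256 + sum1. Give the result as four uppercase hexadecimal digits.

Running sums (mod 255):
  after byte 0 (33): sum1=33, sum2=33
  after byte 1 (15): sum1=48, sum2=81
  after byte 2 (114): sum1=162, sum2=243
  after byte 3 (26): sum1=188, sum2=176
  after byte 4 (209): sum1=142, sum2=63
  after byte 5 (213): sum1=100, sum2=163
Checksum = sum2·256 + sum1 = 163·256 + 100 = 41828 = 0xA364.

A364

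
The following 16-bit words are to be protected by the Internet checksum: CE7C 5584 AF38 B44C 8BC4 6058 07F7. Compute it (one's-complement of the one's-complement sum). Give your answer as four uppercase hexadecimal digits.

One's-complement addition (fold any carry out of bit 15 back into bit 0):
  0xCE7C + 0x5584 = 0x12400 → wrap carry → 0x2401
  0x2401 + 0xAF38 = 0x0D339
  0xD339 + 0xB44C = 0x18785 → wrap carry → 0x8786
  0x8786 + 0x8BC4 = 0x1134A → wrap carry → 0x134B
  0x134B + 0x6058 = 0x073A3
  0x73A3 + 0x07F7 = 0x07B9A
One's-complement sum = 0x7B9A.
Checksum = ~0x7B9A & 0xFFFF = 0x8465.

8465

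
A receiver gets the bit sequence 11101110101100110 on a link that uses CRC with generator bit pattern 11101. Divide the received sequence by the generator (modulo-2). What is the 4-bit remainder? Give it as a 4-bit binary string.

Modulo-2 division of 11101110101100110 by 11101:
  pos 0: 11101 XOR 11101 = 00000
  pos 5: 11010 XOR 11101 = 00111
  pos 7: 11111 XOR 11101 = 00010
  pos 10: 10001 XOR 11101 = 01100
  pos 11: 11001 XOR 11101 = 00100
Remainder = 1000 (nonzero — an error is detected).

1000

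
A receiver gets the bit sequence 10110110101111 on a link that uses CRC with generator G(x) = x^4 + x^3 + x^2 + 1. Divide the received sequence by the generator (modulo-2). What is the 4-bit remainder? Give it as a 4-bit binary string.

0000

Modulo-2 division of 10110110101111 by 11101:
  pos 0: 10110 XOR 11101 = 01011
  pos 1: 10111 XOR 11101 = 01010
  pos 2: 10101 XOR 11101 = 01000
  pos 3: 10000 XOR 11101 = 01101
  pos 4: 11011 XOR 11101 = 00110
  pos 6: 11001 XOR 11101 = 00100
  pos 8: 10011 XOR 11101 = 01110
  pos 9: 11101 XOR 11101 = 00000
Remainder = 0000 (zero — the frame passes the CRC check).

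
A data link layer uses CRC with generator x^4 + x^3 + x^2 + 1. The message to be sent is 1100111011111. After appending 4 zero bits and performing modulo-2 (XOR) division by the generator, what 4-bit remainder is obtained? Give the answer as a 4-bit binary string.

Append 4 zeros: 11001110111110000. Divide by 11101 (XOR where the leading bit is 1):
  pos 0: 11001 XOR 11101 = 00100
  pos 2: 10011 XOR 11101 = 01110
  pos 3: 11100 XOR 11101 = 00001
  pos 7: 11111 XOR 11101 = 00010
  pos 10: 10100 XOR 11101 = 01001
  pos 11: 10010 XOR 11101 = 01111
  pos 12: 11110 XOR 11101 = 00011
Remainder (last 4 bits) = 0011. This is the CRC / FCS.

0011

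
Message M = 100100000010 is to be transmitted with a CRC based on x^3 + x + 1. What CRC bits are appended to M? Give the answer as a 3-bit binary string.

001

Append 3 zeros: 100100000010000. Divide by 1011 (XOR where the leading bit is 1):
  pos 0: 1001 XOR 1011 = 0010
  pos 2: 1000 XOR 1011 = 0011
  pos 4: 1100 XOR 1011 = 0111
  pos 5: 1110 XOR 1011 = 0101
  pos 6: 1010 XOR 1011 = 0001
  pos 9: 1100 XOR 1011 = 0111
  pos 10: 1110 XOR 1011 = 0101
  pos 11: 1010 XOR 1011 = 0001
Remainder (last 3 bits) = 001. This is the CRC / FCS.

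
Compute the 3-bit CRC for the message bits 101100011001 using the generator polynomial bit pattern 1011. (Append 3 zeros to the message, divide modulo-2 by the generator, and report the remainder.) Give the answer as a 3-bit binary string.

Append 3 zeros: 101100011001000. Divide by 1011 (XOR where the leading bit is 1):
  pos 0: 1011 XOR 1011 = 0000
  pos 7: 1100 XOR 1011 = 0111
  pos 8: 1111 XOR 1011 = 0100
  pos 9: 1000 XOR 1011 = 0011
  pos 11: 1100 XOR 1011 = 0111
Remainder (last 3 bits) = 111. This is the CRC / FCS.

111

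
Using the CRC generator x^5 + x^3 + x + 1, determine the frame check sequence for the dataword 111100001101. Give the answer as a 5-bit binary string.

Append 5 zeros: 11110000110100000. Divide by 101011 (XOR where the leading bit is 1):
  pos 0: 111100 XOR 101011 = 010111
  pos 1: 101110 XOR 101011 = 000101
  pos 4: 101011 XOR 101011 = 000000
  pos 11: 100000 XOR 101011 = 001011
Remainder (last 5 bits) = 01011. This is the CRC / FCS.

01011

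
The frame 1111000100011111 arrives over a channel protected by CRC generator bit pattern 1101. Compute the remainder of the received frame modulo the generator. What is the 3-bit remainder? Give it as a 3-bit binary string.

Modulo-2 division of 1111000100011111 by 1101:
  pos 0: 1111 XOR 1101 = 0010
  pos 2: 1000 XOR 1101 = 0101
  pos 3: 1010 XOR 1101 = 0111
  pos 4: 1111 XOR 1101 = 0010
  pos 6: 1000 XOR 1101 = 0101
  pos 7: 1010 XOR 1101 = 0111
  pos 8: 1111 XOR 1101 = 0010
  pos 10: 1011 XOR 1101 = 0110
  pos 11: 1101 XOR 1101 = 0000
Remainder = 001 (nonzero — an error is detected).

001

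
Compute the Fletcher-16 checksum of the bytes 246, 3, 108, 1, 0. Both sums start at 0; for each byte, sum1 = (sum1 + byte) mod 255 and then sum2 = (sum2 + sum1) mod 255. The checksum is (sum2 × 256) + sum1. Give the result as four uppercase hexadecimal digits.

2667

Running sums (mod 255):
  after byte 0 (246): sum1=246, sum2=246
  after byte 1 (3): sum1=249, sum2=240
  after byte 2 (108): sum1=102, sum2=87
  after byte 3 (1): sum1=103, sum2=190
  after byte 4 (0): sum1=103, sum2=38
Checksum = sum2·256 + sum1 = 38·256 + 103 = 9831 = 0x2667.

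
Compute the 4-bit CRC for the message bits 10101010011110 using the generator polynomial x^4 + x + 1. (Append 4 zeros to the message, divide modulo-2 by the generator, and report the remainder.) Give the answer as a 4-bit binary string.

0010

Append 4 zeros: 101010100111100000. Divide by 10011 (XOR where the leading bit is 1):
  pos 0: 10101 XOR 10011 = 00110
  pos 2: 11001 XOR 10011 = 01010
  pos 3: 10100 XOR 10011 = 00111
  pos 5: 11101 XOR 10011 = 01110
  pos 6: 11101 XOR 10011 = 01110
  pos 7: 11101 XOR 10011 = 01110
  pos 8: 11101 XOR 10011 = 01110
  pos 9: 11100 XOR 10011 = 01111
  pos 10: 11110 XOR 10011 = 01101
  pos 11: 11010 XOR 10011 = 01001
  pos 12: 10010 XOR 10011 = 00001
Remainder (last 4 bits) = 0010. This is the CRC / FCS.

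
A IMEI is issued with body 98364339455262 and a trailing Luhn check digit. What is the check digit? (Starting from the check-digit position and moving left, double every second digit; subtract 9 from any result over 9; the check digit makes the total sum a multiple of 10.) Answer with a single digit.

Partial digits right→left: 2 6 2 5 5 4 9 3 3 4 6 3 8 9
Double every second digit counting from the check-digit position (so the 1st, 3rd, 5th, ... of the partial from the right).
  doubled (with −9 where >9): 4 4 1 9 6 3 7 → sum 34
  kept as-is: 6 5 4 3 4 3 9 → sum 34
Total = 34 + 34 = 68.
Check digit = (10 − (68 mod 10)) mod 10 = 2.

2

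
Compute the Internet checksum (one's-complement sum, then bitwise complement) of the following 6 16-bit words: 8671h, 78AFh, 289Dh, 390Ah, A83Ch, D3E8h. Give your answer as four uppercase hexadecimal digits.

2312

One's-complement addition (fold any carry out of bit 15 back into bit 0):
  0x8671 + 0x78AF = 0x0FF20
  0xFF20 + 0x289D = 0x127BD → wrap carry → 0x27BE
  0x27BE + 0x390A = 0x060C8
  0x60C8 + 0xA83C = 0x10904 → wrap carry → 0x0905
  0x0905 + 0xD3E8 = 0x0DCED
One's-complement sum = 0xDCED.
Checksum = ~0xDCED & 0xFFFF = 0x2312.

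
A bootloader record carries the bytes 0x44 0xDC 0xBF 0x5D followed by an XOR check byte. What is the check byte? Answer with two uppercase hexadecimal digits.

7A

XOR the bytes together:
  start with 0x44
  0x44 ⊕ 0xDC = 0x98
  0x98 ⊕ 0xBF = 0x27
  0x27 ⊕ 0x5D = 0x7A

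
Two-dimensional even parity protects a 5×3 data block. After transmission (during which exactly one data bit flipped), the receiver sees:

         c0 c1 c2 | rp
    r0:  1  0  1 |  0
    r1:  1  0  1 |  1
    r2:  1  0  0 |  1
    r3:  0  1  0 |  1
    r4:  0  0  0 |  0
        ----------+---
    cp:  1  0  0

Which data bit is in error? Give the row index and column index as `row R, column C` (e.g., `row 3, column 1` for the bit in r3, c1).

row 1, column 1

Recompute each row's even parity and compare to rp:
  r0: data parity 0, sent rp 0 → ok
  r1: data parity 0, sent rp 1 → mismatch
  r2: data parity 1, sent rp 1 → ok
  r3: data parity 1, sent rp 1 → ok
  r4: data parity 0, sent rp 0 → ok
Recompute each column's even parity and compare to cp:
  c0: data parity 1, sent cp 1 → ok
  c1: data parity 1, sent cp 0 → mismatch
  c2: data parity 0, sent cp 0 → ok
Exactly one row (r1) and one column (c1) fail → the flipped bit is at their intersection.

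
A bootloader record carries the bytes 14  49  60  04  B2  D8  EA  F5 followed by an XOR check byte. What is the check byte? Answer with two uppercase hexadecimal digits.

4C

XOR the bytes together:
  start with 0x14
  0x14 ⊕ 0x49 = 0x5D
  0x5D ⊕ 0x60 = 0x3D
  0x3D ⊕ 0x04 = 0x39
  0x39 ⊕ 0xB2 = 0x8B
  0x8B ⊕ 0xD8 = 0x53
  0x53 ⊕ 0xEA = 0xB9
  0xB9 ⊕ 0xF5 = 0x4C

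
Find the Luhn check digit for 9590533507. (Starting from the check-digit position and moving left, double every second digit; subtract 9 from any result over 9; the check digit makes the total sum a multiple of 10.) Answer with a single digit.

1

Partial digits right→left: 7 0 5 3 3 5 0 9 5 9
Double every second digit counting from the check-digit position (so the 1st, 3rd, 5th, ... of the partial from the right).
  doubled (with −9 where >9): 5 1 6 0 1 → sum 13
  kept as-is: 0 3 5 9 9 → sum 26
Total = 13 + 26 = 39.
Check digit = (10 − (39 mod 10)) mod 10 = 1.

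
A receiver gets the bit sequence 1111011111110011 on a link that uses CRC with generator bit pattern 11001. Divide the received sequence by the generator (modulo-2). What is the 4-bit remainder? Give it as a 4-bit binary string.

0000

Modulo-2 division of 1111011111110011 by 11001:
  pos 0: 11110 XOR 11001 = 00111
  pos 2: 11111 XOR 11001 = 00110
  pos 4: 11011 XOR 11001 = 00010
  pos 7: 10111 XOR 11001 = 01110
  pos 8: 11100 XOR 11001 = 00101
  pos 10: 10101 XOR 11001 = 01100
  pos 11: 11001 XOR 11001 = 00000
Remainder = 0000 (zero — the frame passes the CRC check).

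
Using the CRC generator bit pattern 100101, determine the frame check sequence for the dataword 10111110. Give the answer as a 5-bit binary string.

Append 5 zeros: 1011111000000. Divide by 100101 (XOR where the leading bit is 1):
  pos 0: 101111 XOR 100101 = 001010
  pos 2: 101010 XOR 100101 = 001111
  pos 4: 111100 XOR 100101 = 011001
  pos 5: 110010 XOR 100101 = 010111
  pos 6: 101110 XOR 100101 = 001011
Remainder (last 5 bits) = 10110. This is the CRC / FCS.

10110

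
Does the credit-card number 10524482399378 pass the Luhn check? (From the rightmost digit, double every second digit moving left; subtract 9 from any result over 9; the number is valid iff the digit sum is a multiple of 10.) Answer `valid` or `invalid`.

From the right, keep odd positions and double even positions (subtract 9 from any doubled value over 9):
  doubled (positions 2,4,...): 5 9 6 7 8 1 2 → sum 38
  kept (positions 1,3,...): 8 3 9 2 4 2 0 → sum 28
Total = 66.
66 mod 10 = 6, so the number is invalid.

invalid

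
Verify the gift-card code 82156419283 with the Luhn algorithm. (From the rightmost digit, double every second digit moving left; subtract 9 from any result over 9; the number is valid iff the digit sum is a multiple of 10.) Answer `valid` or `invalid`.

From the right, keep odd positions and double even positions (subtract 9 from any doubled value over 9):
  doubled (positions 2,4,...): 7 9 8 1 4 → sum 29
  kept (positions 1,3,...): 3 2 1 6 1 8 → sum 21
Total = 50.
50 mod 10 = 0, so the number is valid.

valid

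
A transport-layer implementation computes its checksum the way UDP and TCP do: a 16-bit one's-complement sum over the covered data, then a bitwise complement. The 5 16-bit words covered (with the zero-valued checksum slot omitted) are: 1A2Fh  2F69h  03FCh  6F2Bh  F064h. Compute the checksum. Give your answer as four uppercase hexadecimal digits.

52DB

One's-complement addition (fold any carry out of bit 15 back into bit 0):
  0x1A2F + 0x2F69 = 0x04998
  0x4998 + 0x03FC = 0x04D94
  0x4D94 + 0x6F2B = 0x0BCBF
  0xBCBF + 0xF064 = 0x1AD23 → wrap carry → 0xAD24
One's-complement sum = 0xAD24.
Checksum = ~0xAD24 & 0xFFFF = 0x52DB.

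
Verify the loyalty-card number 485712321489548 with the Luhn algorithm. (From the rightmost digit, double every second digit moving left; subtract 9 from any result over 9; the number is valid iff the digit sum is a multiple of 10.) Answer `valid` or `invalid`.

valid

From the right, keep odd positions and double even positions (subtract 9 from any doubled value over 9):
  doubled (positions 2,4,...): 8 9 8 4 4 5 7 → sum 45
  kept (positions 1,3,...): 8 5 8 1 3 1 5 4 → sum 35
Total = 80.
80 mod 10 = 0, so the number is valid.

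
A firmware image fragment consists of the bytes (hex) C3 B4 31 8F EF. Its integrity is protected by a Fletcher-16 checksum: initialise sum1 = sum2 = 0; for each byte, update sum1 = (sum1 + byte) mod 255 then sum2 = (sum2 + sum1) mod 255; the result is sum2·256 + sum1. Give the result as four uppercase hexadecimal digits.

Running sums (mod 255):
  after byte 0 (C3): sum1=195, sum2=195
  after byte 1 (B4): sum1=120, sum2=60
  after byte 2 (31): sum1=169, sum2=229
  after byte 3 (8F): sum1=57, sum2=31
  after byte 4 (EF): sum1=41, sum2=72
Checksum = sum2·256 + sum1 = 72·256 + 41 = 18473 = 0x4829.

4829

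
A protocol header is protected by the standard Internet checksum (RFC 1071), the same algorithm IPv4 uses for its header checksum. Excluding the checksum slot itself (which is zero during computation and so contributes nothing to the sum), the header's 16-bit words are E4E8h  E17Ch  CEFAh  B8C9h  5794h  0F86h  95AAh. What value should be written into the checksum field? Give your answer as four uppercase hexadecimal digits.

One's-complement addition (fold any carry out of bit 15 back into bit 0):
  0xE4E8 + 0xE17C = 0x1C664 → wrap carry → 0xC665
  0xC665 + 0xCEFA = 0x1955F → wrap carry → 0x9560
  0x9560 + 0xB8C9 = 0x14E29 → wrap carry → 0x4E2A
  0x4E2A + 0x5794 = 0x0A5BE
  0xA5BE + 0x0F86 = 0x0B544
  0xB544 + 0x95AA = 0x14AEE → wrap carry → 0x4AEF
One's-complement sum = 0x4AEF.
Checksum = ~0x4AEF & 0xFFFF = 0xB510.

B510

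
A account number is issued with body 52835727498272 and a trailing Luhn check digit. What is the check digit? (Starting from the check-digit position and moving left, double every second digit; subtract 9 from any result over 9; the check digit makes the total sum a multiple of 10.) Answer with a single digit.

4

Partial digits right→left: 2 7 2 8 9 4 7 2 7 5 3 8 2 5
Double every second digit counting from the check-digit position (so the 1st, 3rd, 5th, ... of the partial from the right).
  doubled (with −9 where >9): 4 4 9 5 5 6 4 → sum 37
  kept as-is: 7 8 4 2 5 8 5 → sum 39
Total = 37 + 39 = 76.
Check digit = (10 − (76 mod 10)) mod 10 = 4.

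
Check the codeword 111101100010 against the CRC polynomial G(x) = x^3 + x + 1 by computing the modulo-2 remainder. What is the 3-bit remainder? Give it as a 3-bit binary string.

Modulo-2 division of 111101100010 by 1011:
  pos 0: 1111 XOR 1011 = 0100
  pos 1: 1000 XOR 1011 = 0011
  pos 3: 1111 XOR 1011 = 0100
  pos 4: 1000 XOR 1011 = 0011
  pos 6: 1100 XOR 1011 = 0111
  pos 7: 1111 XOR 1011 = 0100
  pos 8: 1000 XOR 1011 = 0011
Remainder = 011 (nonzero — an error is detected).

011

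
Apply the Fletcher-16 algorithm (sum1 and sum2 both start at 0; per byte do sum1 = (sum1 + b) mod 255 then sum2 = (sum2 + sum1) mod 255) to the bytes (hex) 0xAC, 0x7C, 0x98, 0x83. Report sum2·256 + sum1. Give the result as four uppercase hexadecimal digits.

DC45

Running sums (mod 255):
  after byte 0 (0xAC): sum1=172, sum2=172
  after byte 1 (0x7C): sum1=41, sum2=213
  after byte 2 (0x98): sum1=193, sum2=151
  after byte 3 (0x83): sum1=69, sum2=220
Checksum = sum2·256 + sum1 = 220·256 + 69 = 56389 = 0xDC45.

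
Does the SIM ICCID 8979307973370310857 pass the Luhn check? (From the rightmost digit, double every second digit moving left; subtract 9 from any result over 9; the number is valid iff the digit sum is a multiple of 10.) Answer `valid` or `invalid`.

invalid

From the right, keep odd positions and double even positions (subtract 9 from any doubled value over 9):
  doubled (positions 2,4,...): 1 0 6 5 6 9 0 9 9 → sum 45
  kept (positions 1,3,...): 7 8 1 0 3 7 7 3 7 8 → sum 51
Total = 96.
96 mod 10 = 6, so the number is invalid.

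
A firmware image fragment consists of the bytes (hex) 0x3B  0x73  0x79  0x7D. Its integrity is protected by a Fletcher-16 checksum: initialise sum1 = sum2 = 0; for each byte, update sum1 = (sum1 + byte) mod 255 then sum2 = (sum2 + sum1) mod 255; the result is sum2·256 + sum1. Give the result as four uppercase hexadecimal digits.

B7A5

Running sums (mod 255):
  after byte 0 (0x3B): sum1=59, sum2=59
  after byte 1 (0x73): sum1=174, sum2=233
  after byte 2 (0x79): sum1=40, sum2=18
  after byte 3 (0x7D): sum1=165, sum2=183
Checksum = sum2·256 + sum1 = 183·256 + 165 = 47013 = 0xB7A5.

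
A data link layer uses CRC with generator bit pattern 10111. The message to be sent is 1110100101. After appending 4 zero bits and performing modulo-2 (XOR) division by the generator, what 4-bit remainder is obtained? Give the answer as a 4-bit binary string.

1010

Append 4 zeros: 11101001010000. Divide by 10111 (XOR where the leading bit is 1):
  pos 0: 11101 XOR 10111 = 01010
  pos 1: 10100 XOR 10111 = 00011
  pos 4: 11010 XOR 10111 = 01101
  pos 5: 11011 XOR 10111 = 01100
  pos 6: 11000 XOR 10111 = 01111
  pos 7: 11110 XOR 10111 = 01001
  pos 8: 10010 XOR 10111 = 00101
Remainder (last 4 bits) = 1010. This is the CRC / FCS.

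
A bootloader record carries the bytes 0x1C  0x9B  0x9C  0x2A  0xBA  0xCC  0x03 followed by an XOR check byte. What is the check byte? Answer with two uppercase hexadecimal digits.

44

XOR the bytes together:
  start with 0x1C
  0x1C ⊕ 0x9B = 0x87
  0x87 ⊕ 0x9C = 0x1B
  0x1B ⊕ 0x2A = 0x31
  0x31 ⊕ 0xBA = 0x8B
  0x8B ⊕ 0xCC = 0x47
  0x47 ⊕ 0x03 = 0x44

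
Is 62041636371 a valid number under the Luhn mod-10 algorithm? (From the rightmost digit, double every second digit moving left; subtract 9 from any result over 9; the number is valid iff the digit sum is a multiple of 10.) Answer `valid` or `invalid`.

invalid

From the right, keep odd positions and double even positions (subtract 9 from any doubled value over 9):
  doubled (positions 2,4,...): 5 3 3 8 4 → sum 23
  kept (positions 1,3,...): 1 3 3 1 0 6 → sum 14
Total = 37.
37 mod 10 = 7, so the number is invalid.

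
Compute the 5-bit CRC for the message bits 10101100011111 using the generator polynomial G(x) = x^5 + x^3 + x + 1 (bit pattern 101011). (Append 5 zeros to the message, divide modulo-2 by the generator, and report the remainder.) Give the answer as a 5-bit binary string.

01000

Append 5 zeros: 1010110001111100000. Divide by 101011 (XOR where the leading bit is 1):
  pos 0: 101011 XOR 101011 = 000000
  pos 9: 111110 XOR 101011 = 010101
  pos 10: 101010 XOR 101011 = 000001
Remainder (last 5 bits) = 01000. This is the CRC / FCS.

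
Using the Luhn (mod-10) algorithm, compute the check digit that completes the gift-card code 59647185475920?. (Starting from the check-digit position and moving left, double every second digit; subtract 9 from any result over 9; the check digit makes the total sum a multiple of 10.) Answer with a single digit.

Partial digits right→left: 0 2 9 5 7 4 5 8 1 7 4 6 9 5
Double every second digit counting from the check-digit position (so the 1st, 3rd, 5th, ... of the partial from the right).
  doubled (with −9 where >9): 0 9 5 1 2 8 9 → sum 34
  kept as-is: 2 5 4 8 7 6 5 → sum 37
Total = 34 + 37 = 71.
Check digit = (10 − (71 mod 10)) mod 10 = 9.

9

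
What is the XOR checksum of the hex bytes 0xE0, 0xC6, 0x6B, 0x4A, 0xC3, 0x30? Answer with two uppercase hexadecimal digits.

F4

XOR the bytes together:
  start with 0xE0
  0xE0 ⊕ 0xC6 = 0x26
  0x26 ⊕ 0x6B = 0x4D
  0x4D ⊕ 0x4A = 0x07
  0x07 ⊕ 0xC3 = 0xC4
  0xC4 ⊕ 0x30 = 0xF4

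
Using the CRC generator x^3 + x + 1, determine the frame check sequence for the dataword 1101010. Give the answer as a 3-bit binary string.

Append 3 zeros: 1101010000. Divide by 1011 (XOR where the leading bit is 1):
  pos 0: 1101 XOR 1011 = 0110
  pos 1: 1100 XOR 1011 = 0111
  pos 2: 1111 XOR 1011 = 0100
  pos 3: 1000 XOR 1011 = 0011
  pos 5: 1100 XOR 1011 = 0111
  pos 6: 1110 XOR 1011 = 0101
Remainder (last 3 bits) = 101. This is the CRC / FCS.

101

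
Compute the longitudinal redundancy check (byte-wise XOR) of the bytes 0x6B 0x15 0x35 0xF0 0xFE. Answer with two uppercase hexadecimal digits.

45

XOR the bytes together:
  start with 0x6B
  0x6B ⊕ 0x15 = 0x7E
  0x7E ⊕ 0x35 = 0x4B
  0x4B ⊕ 0xF0 = 0xBB
  0xBB ⊕ 0xFE = 0x45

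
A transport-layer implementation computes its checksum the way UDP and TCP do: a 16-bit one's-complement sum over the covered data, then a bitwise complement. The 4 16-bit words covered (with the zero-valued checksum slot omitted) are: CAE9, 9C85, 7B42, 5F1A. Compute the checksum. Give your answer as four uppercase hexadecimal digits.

BE33

One's-complement addition (fold any carry out of bit 15 back into bit 0):
  0xCAE9 + 0x9C85 = 0x1676E → wrap carry → 0x676F
  0x676F + 0x7B42 = 0x0E2B1
  0xE2B1 + 0x5F1A = 0x141CB → wrap carry → 0x41CC
One's-complement sum = 0x41CC.
Checksum = ~0x41CC & 0xFFFF = 0xBE33.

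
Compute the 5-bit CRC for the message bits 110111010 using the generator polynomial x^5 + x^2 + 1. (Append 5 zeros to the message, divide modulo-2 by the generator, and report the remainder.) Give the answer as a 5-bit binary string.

Append 5 zeros: 11011101000000. Divide by 100101 (XOR where the leading bit is 1):
  pos 0: 110111 XOR 100101 = 010010
  pos 1: 100100 XOR 100101 = 000001
  pos 6: 110000 XOR 100101 = 010101
  pos 7: 101010 XOR 100101 = 001111
Remainder (last 5 bits) = 11110. This is the CRC / FCS.

11110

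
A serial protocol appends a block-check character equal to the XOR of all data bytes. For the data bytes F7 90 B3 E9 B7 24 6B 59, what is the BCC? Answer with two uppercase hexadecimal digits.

9C

XOR the bytes together:
  start with 0xF7
  0xF7 ⊕ 0x90 = 0x67
  0x67 ⊕ 0xB3 = 0xD4
  0xD4 ⊕ 0xE9 = 0x3D
  0x3D ⊕ 0xB7 = 0x8A
  0x8A ⊕ 0x24 = 0xAE
  0xAE ⊕ 0x6B = 0xC5
  0xC5 ⊕ 0x59 = 0x9C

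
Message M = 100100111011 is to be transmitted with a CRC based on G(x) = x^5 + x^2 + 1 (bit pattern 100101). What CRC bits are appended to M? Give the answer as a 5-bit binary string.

01110

Append 5 zeros: 10010011101100000. Divide by 100101 (XOR where the leading bit is 1):
  pos 0: 100100 XOR 100101 = 000001
  pos 5: 111101 XOR 100101 = 011000
  pos 6: 110001 XOR 100101 = 010100
  pos 7: 101000 XOR 100101 = 001101
  pos 9: 110100 XOR 100101 = 010001
  pos 10: 100010 XOR 100101 = 000111
Remainder (last 5 bits) = 01110. This is the CRC / FCS.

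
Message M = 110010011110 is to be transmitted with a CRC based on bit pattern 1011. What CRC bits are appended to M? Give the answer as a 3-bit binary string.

Append 3 zeros: 110010011110000. Divide by 1011 (XOR where the leading bit is 1):
  pos 0: 1100 XOR 1011 = 0111
  pos 1: 1111 XOR 1011 = 0100
  pos 2: 1000 XOR 1011 = 0011
  pos 4: 1101 XOR 1011 = 0110
  pos 5: 1101 XOR 1011 = 0110
  pos 6: 1101 XOR 1011 = 0110
  pos 7: 1101 XOR 1011 = 0110
  pos 8: 1100 XOR 1011 = 0111
  pos 9: 1110 XOR 1011 = 0101
  pos 10: 1010 XOR 1011 = 0001
Remainder (last 3 bits) = 010. This is the CRC / FCS.

010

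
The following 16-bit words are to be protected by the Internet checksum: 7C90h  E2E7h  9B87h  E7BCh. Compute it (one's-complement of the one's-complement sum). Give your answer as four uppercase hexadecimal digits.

1D43

One's-complement addition (fold any carry out of bit 15 back into bit 0):
  0x7C90 + 0xE2E7 = 0x15F77 → wrap carry → 0x5F78
  0x5F78 + 0x9B87 = 0x0FAFF
  0xFAFF + 0xE7BC = 0x1E2BB → wrap carry → 0xE2BC
One's-complement sum = 0xE2BC.
Checksum = ~0xE2BC & 0xFFFF = 0x1D43.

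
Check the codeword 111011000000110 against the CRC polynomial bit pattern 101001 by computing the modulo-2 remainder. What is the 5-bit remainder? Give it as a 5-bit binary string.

00000

Modulo-2 division of 111011000000110 by 101001:
  pos 0: 111011 XOR 101001 = 010010
  pos 1: 100100 XOR 101001 = 001101
  pos 3: 110100 XOR 101001 = 011101
  pos 4: 111010 XOR 101001 = 010011
  pos 5: 100110 XOR 101001 = 001111
  pos 7: 111101 XOR 101001 = 010100
  pos 8: 101001 XOR 101001 = 000000
Remainder = 00000 (zero — the frame passes the CRC check).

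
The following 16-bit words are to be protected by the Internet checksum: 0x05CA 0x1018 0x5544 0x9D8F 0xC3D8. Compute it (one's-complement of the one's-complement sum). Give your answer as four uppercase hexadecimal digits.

3371

One's-complement addition (fold any carry out of bit 15 back into bit 0):
  0x05CA + 0x1018 = 0x015E2
  0x15E2 + 0x5544 = 0x06B26
  0x6B26 + 0x9D8F = 0x108B5 → wrap carry → 0x08B6
  0x08B6 + 0xC3D8 = 0x0CC8E
One's-complement sum = 0xCC8E.
Checksum = ~0xCC8E & 0xFFFF = 0x3371.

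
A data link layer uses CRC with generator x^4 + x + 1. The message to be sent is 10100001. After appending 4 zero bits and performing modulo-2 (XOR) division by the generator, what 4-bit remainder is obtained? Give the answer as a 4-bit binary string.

0111

Append 4 zeros: 101000010000. Divide by 10011 (XOR where the leading bit is 1):
  pos 0: 10100 XOR 10011 = 00111
  pos 2: 11100 XOR 10011 = 01111
  pos 3: 11111 XOR 10011 = 01100
  pos 4: 11000 XOR 10011 = 01011
  pos 5: 10110 XOR 10011 = 00101
  pos 7: 10100 XOR 10011 = 00111
Remainder (last 4 bits) = 0111. This is the CRC / FCS.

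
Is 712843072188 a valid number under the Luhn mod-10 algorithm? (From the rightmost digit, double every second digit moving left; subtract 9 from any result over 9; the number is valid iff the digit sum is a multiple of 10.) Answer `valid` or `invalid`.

invalid

From the right, keep odd positions and double even positions (subtract 9 from any doubled value over 9):
  doubled (positions 2,4,...): 7 4 0 8 4 5 → sum 28
  kept (positions 1,3,...): 8 1 7 3 8 1 → sum 28
Total = 56.
56 mod 10 = 6, so the number is invalid.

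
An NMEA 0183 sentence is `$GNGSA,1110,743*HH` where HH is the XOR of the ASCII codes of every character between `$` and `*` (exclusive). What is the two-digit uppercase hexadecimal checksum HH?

XOR the ASCII codes of the payload characters:
  'G' = 0x47 → acc = 0x47
  'N' = 0x4E → acc = 0x09
  'G' = 0x47 → acc = 0x4E
  'S' = 0x53 → acc = 0x1D
  'A' = 0x41 → acc = 0x5C
  ',' = 0x2C → acc = 0x70
  '1' = 0x31 → acc = 0x41
  '1' = 0x31 → acc = 0x70
  '1' = 0x31 → acc = 0x41
  '0' = 0x30 → acc = 0x71
  ',' = 0x2C → acc = 0x5D
  '7' = 0x37 → acc = 0x6A
  '4' = 0x34 → acc = 0x5E
  '3' = 0x33 → acc = 0x6D
Checksum = 0x6D.

6D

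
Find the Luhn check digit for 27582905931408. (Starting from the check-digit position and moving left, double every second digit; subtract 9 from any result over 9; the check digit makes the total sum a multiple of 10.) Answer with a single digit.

Partial digits right→left: 8 0 4 1 3 9 5 0 9 2 8 5 7 2
Double every second digit counting from the check-digit position (so the 1st, 3rd, 5th, ... of the partial from the right).
  doubled (with −9 where >9): 7 8 6 1 9 7 5 → sum 43
  kept as-is: 0 1 9 0 2 5 2 → sum 19
Total = 43 + 19 = 62.
Check digit = (10 − (62 mod 10)) mod 10 = 8.

8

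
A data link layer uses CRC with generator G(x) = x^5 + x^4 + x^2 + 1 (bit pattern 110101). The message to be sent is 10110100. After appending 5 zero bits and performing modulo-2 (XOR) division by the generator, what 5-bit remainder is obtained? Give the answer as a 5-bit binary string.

Append 5 zeros: 1011010000000. Divide by 110101 (XOR where the leading bit is 1):
  pos 0: 101101 XOR 110101 = 011000
  pos 1: 110000 XOR 110101 = 000101
  pos 4: 101000 XOR 110101 = 011101
  pos 5: 111010 XOR 110101 = 001111
  pos 7: 111100 XOR 110101 = 001001
Remainder (last 5 bits) = 01001. This is the CRC / FCS.

01001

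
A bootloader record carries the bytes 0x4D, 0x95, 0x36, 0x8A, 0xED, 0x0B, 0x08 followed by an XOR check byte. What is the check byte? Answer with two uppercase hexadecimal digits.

XOR the bytes together:
  start with 0x4D
  0x4D ⊕ 0x95 = 0xD8
  0xD8 ⊕ 0x36 = 0xEE
  0xEE ⊕ 0x8A = 0x64
  0x64 ⊕ 0xED = 0x89
  0x89 ⊕ 0x0B = 0x82
  0x82 ⊕ 0x08 = 0x8A

8A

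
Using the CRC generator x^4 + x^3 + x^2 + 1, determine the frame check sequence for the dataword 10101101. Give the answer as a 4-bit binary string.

1011

Append 4 zeros: 101011010000. Divide by 11101 (XOR where the leading bit is 1):
  pos 0: 10101 XOR 11101 = 01000
  pos 1: 10001 XOR 11101 = 01100
  pos 2: 11000 XOR 11101 = 00101
  pos 4: 10110 XOR 11101 = 01011
  pos 5: 10110 XOR 11101 = 01011
  pos 6: 10110 XOR 11101 = 01011
  pos 7: 10110 XOR 11101 = 01011
Remainder (last 4 bits) = 1011. This is the CRC / FCS.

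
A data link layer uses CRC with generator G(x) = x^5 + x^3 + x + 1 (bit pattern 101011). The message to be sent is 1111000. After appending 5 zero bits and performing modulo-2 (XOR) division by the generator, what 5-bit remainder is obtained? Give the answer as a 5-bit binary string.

Append 5 zeros: 111100000000. Divide by 101011 (XOR where the leading bit is 1):
  pos 0: 111100 XOR 101011 = 010111
  pos 1: 101110 XOR 101011 = 000101
  pos 4: 101000 XOR 101011 = 000011
Remainder (last 5 bits) = 01100. This is the CRC / FCS.

01100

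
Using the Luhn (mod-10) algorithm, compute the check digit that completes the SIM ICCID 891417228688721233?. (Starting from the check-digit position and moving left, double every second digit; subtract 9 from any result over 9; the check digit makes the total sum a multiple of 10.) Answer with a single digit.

1

Partial digits right→left: 3 3 2 1 2 7 8 8 6 8 2 2 7 1 4 1 9 8
Double every second digit counting from the check-digit position (so the 1st, 3rd, 5th, ... of the partial from the right).
  doubled (with −9 where >9): 6 4 4 7 3 4 5 8 9 → sum 50
  kept as-is: 3 1 7 8 8 2 1 1 8 → sum 39
Total = 50 + 39 = 89.
Check digit = (10 − (89 mod 10)) mod 10 = 1.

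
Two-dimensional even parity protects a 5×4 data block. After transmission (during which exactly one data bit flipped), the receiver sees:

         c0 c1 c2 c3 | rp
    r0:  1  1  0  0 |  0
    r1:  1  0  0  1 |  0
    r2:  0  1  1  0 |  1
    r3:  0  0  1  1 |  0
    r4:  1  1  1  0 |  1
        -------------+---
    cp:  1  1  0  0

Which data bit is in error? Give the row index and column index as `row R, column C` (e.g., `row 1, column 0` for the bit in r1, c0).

row 2, column 2

Recompute each row's even parity and compare to rp:
  r0: data parity 0, sent rp 0 → ok
  r1: data parity 0, sent rp 0 → ok
  r2: data parity 0, sent rp 1 → mismatch
  r3: data parity 0, sent rp 0 → ok
  r4: data parity 1, sent rp 1 → ok
Recompute each column's even parity and compare to cp:
  c0: data parity 1, sent cp 1 → ok
  c1: data parity 1, sent cp 1 → ok
  c2: data parity 1, sent cp 0 → mismatch
  c3: data parity 0, sent cp 0 → ok
Exactly one row (r2) and one column (c2) fail → the flipped bit is at their intersection.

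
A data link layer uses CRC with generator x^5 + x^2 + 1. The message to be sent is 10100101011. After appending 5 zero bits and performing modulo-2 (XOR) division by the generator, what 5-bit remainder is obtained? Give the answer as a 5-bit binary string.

Append 5 zeros: 1010010101100000. Divide by 100101 (XOR where the leading bit is 1):
  pos 0: 101001 XOR 100101 = 001100
  pos 2: 110001 XOR 100101 = 010100
  pos 3: 101000 XOR 100101 = 001101
  pos 5: 110111 XOR 100101 = 010010
  pos 6: 100100 XOR 100101 = 000001
Remainder (last 5 bits) = 10000. This is the CRC / FCS.

10000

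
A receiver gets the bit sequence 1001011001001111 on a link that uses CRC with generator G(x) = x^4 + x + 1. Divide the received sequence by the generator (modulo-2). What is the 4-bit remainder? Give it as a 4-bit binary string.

0000

Modulo-2 division of 1001011001001111 by 10011:
  pos 0: 10010 XOR 10011 = 00001
  pos 4: 11100 XOR 10011 = 01111
  pos 5: 11111 XOR 10011 = 01100
  pos 6: 11000 XOR 10011 = 01011
  pos 7: 10110 XOR 10011 = 00101
  pos 9: 10111 XOR 10011 = 00100
  pos 11: 10011 XOR 10011 = 00000
Remainder = 0000 (zero — the frame passes the CRC check).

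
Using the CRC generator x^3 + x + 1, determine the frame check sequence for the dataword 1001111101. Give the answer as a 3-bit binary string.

001

Append 3 zeros: 1001111101000. Divide by 1011 (XOR where the leading bit is 1):
  pos 0: 1001 XOR 1011 = 0010
  pos 2: 1011 XOR 1011 = 0000
  pos 6: 1101 XOR 1011 = 0110
  pos 7: 1100 XOR 1011 = 0111
  pos 8: 1110 XOR 1011 = 0101
  pos 9: 1010 XOR 1011 = 0001
Remainder (last 3 bits) = 001. This is the CRC / FCS.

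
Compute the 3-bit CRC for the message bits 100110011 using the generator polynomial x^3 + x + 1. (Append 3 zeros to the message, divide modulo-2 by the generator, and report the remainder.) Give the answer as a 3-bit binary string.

000

Append 3 zeros: 100110011000. Divide by 1011 (XOR where the leading bit is 1):
  pos 0: 1001 XOR 1011 = 0010
  pos 2: 1010 XOR 1011 = 0001
  pos 5: 1011 XOR 1011 = 0000
Remainder (last 3 bits) = 000. This is the CRC / FCS.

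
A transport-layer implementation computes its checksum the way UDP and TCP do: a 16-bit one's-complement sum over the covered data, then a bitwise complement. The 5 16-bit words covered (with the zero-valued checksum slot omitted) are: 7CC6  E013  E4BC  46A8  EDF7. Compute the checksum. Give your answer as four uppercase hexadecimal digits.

89C8

One's-complement addition (fold any carry out of bit 15 back into bit 0):
  0x7CC6 + 0xE013 = 0x15CD9 → wrap carry → 0x5CDA
  0x5CDA + 0xE4BC = 0x14196 → wrap carry → 0x4197
  0x4197 + 0x46A8 = 0x0883F
  0x883F + 0xEDF7 = 0x17636 → wrap carry → 0x7637
One's-complement sum = 0x7637.
Checksum = ~0x7637 & 0xFFFF = 0x89C8.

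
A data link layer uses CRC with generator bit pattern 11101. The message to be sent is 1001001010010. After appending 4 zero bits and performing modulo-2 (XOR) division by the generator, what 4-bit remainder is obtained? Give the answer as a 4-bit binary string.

Append 4 zeros: 10010010100100000. Divide by 11101 (XOR where the leading bit is 1):
  pos 0: 10010 XOR 11101 = 01111
  pos 1: 11110 XOR 11101 = 00011
  pos 4: 11101 XOR 11101 = 00000
  pos 11: 10000 XOR 11101 = 01101
  pos 12: 11010 XOR 11101 = 00111
Remainder (last 4 bits) = 0111. This is the CRC / FCS.

0111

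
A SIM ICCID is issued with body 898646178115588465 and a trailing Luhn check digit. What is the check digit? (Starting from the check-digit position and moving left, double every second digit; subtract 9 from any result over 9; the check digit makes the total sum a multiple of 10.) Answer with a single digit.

Partial digits right→left: 5 6 4 8 8 5 5 1 1 8 7 1 6 4 6 8 9 8
Double every second digit counting from the check-digit position (so the 1st, 3rd, 5th, ... of the partial from the right).
  doubled (with −9 where >9): 1 8 7 1 2 5 3 3 9 → sum 39
  kept as-is: 6 8 5 1 8 1 4 8 8 → sum 49
Total = 39 + 49 = 88.
Check digit = (10 − (88 mod 10)) mod 10 = 2.

2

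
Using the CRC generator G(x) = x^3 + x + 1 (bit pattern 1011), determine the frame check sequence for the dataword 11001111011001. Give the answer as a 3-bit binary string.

111

Append 3 zeros: 11001111011001000. Divide by 1011 (XOR where the leading bit is 1):
  pos 0: 1100 XOR 1011 = 0111
  pos 1: 1111 XOR 1011 = 0100
  pos 2: 1001 XOR 1011 = 0010
  pos 4: 1011 XOR 1011 = 0000
  pos 9: 1100 XOR 1011 = 0111
  pos 10: 1111 XOR 1011 = 0100
  pos 11: 1000 XOR 1011 = 0011
  pos 13: 1100 XOR 1011 = 0111
Remainder (last 3 bits) = 111. This is the CRC / FCS.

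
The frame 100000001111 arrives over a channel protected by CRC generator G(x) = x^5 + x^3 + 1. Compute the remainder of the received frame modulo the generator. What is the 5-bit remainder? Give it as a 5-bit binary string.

Modulo-2 division of 100000001111 by 101001:
  pos 0: 100000 XOR 101001 = 001001
  pos 2: 100100 XOR 101001 = 001101
  pos 4: 110111 XOR 101001 = 011110
  pos 5: 111101 XOR 101001 = 010100
  pos 6: 101001 XOR 101001 = 000000
Remainder = 00000 (zero — the frame passes the CRC check).

00000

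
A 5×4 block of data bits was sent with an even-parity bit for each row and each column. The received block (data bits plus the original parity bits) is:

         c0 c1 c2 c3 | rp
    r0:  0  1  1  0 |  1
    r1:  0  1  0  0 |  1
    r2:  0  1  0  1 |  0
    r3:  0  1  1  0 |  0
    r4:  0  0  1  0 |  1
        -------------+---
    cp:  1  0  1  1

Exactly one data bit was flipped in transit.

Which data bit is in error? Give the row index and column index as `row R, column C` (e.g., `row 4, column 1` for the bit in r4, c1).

Recompute each row's even parity and compare to rp:
  r0: data parity 0, sent rp 1 → mismatch
  r1: data parity 1, sent rp 1 → ok
  r2: data parity 0, sent rp 0 → ok
  r3: data parity 0, sent rp 0 → ok
  r4: data parity 1, sent rp 1 → ok
Recompute each column's even parity and compare to cp:
  c0: data parity 0, sent cp 1 → mismatch
  c1: data parity 0, sent cp 0 → ok
  c2: data parity 1, sent cp 1 → ok
  c3: data parity 1, sent cp 1 → ok
Exactly one row (r0) and one column (c0) fail → the flipped bit is at their intersection.

row 0, column 0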